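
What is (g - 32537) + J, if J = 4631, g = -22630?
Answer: -50536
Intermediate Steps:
(g - 32537) + J = (-22630 - 32537) + 4631 = -55167 + 4631 = -50536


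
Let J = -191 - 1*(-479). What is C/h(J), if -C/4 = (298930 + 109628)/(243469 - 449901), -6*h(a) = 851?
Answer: -612837/10979602 ≈ -0.055816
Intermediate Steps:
J = 288 (J = -191 + 479 = 288)
h(a) = -851/6 (h(a) = -⅙*851 = -851/6)
C = 204279/25804 (C = -4*(298930 + 109628)/(243469 - 449901) = -1634232/(-206432) = -1634232*(-1)/206432 = -4*(-204279/103216) = 204279/25804 ≈ 7.9166)
C/h(J) = 204279/(25804*(-851/6)) = (204279/25804)*(-6/851) = -612837/10979602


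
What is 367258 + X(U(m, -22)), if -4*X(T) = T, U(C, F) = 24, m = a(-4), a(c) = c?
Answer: 367252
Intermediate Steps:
m = -4
X(T) = -T/4
367258 + X(U(m, -22)) = 367258 - ¼*24 = 367258 - 6 = 367252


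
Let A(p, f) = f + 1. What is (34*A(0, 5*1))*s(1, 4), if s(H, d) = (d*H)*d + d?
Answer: 4080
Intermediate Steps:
A(p, f) = 1 + f
s(H, d) = d + H*d**2 (s(H, d) = (H*d)*d + d = H*d**2 + d = d + H*d**2)
(34*A(0, 5*1))*s(1, 4) = (34*(1 + 5*1))*(4*(1 + 1*4)) = (34*(1 + 5))*(4*(1 + 4)) = (34*6)*(4*5) = 204*20 = 4080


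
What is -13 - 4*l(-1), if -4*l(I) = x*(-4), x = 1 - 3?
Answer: -5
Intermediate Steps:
x = -2
l(I) = -2 (l(I) = -(-1)*(-4)/2 = -1/4*8 = -2)
-13 - 4*l(-1) = -13 - 4*(-2) = -13 + 8 = -5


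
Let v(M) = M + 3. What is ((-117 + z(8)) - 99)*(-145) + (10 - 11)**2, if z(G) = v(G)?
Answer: 29726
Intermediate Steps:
v(M) = 3 + M
z(G) = 3 + G
((-117 + z(8)) - 99)*(-145) + (10 - 11)**2 = ((-117 + (3 + 8)) - 99)*(-145) + (10 - 11)**2 = ((-117 + 11) - 99)*(-145) + (-1)**2 = (-106 - 99)*(-145) + 1 = -205*(-145) + 1 = 29725 + 1 = 29726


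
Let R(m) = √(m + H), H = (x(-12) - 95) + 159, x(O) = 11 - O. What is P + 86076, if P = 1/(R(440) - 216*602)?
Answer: 1455400594969740/16908320497 - √527/16908320497 ≈ 86076.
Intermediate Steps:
H = 87 (H = ((11 - 1*(-12)) - 95) + 159 = ((11 + 12) - 95) + 159 = (23 - 95) + 159 = -72 + 159 = 87)
R(m) = √(87 + m) (R(m) = √(m + 87) = √(87 + m))
P = 1/(-130032 + √527) (P = 1/(√(87 + 440) - 216*602) = 1/(√527 - 130032) = 1/(-130032 + √527) ≈ -7.6918e-6)
P + 86076 = (-130032/16908320497 - √527/16908320497) + 86076 = 1455400594969740/16908320497 - √527/16908320497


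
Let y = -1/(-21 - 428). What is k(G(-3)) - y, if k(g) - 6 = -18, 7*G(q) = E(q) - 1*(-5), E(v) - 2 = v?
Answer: -5389/449 ≈ -12.002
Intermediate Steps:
E(v) = 2 + v
G(q) = 1 + q/7 (G(q) = ((2 + q) - 1*(-5))/7 = ((2 + q) + 5)/7 = (7 + q)/7 = 1 + q/7)
k(g) = -12 (k(g) = 6 - 18 = -12)
y = 1/449 (y = -1/(-449) = -1*(-1/449) = 1/449 ≈ 0.0022272)
k(G(-3)) - y = -12 - 1*1/449 = -12 - 1/449 = -5389/449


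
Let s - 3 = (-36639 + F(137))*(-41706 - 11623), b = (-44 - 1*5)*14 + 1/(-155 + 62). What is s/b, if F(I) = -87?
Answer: -182146159701/63799 ≈ -2.8550e+6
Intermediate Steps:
b = -63799/93 (b = (-44 - 5)*14 + 1/(-93) = -49*14 - 1/93 = -686 - 1/93 = -63799/93 ≈ -686.01)
s = 1958560857 (s = 3 + (-36639 - 87)*(-41706 - 11623) = 3 - 36726*(-53329) = 3 + 1958560854 = 1958560857)
s/b = 1958560857/(-63799/93) = 1958560857*(-93/63799) = -182146159701/63799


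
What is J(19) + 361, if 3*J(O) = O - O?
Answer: 361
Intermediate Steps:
J(O) = 0 (J(O) = (O - O)/3 = (⅓)*0 = 0)
J(19) + 361 = 0 + 361 = 361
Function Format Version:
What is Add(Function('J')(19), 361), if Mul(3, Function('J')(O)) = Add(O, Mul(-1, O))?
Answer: 361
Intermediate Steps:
Function('J')(O) = 0 (Function('J')(O) = Mul(Rational(1, 3), Add(O, Mul(-1, O))) = Mul(Rational(1, 3), 0) = 0)
Add(Function('J')(19), 361) = Add(0, 361) = 361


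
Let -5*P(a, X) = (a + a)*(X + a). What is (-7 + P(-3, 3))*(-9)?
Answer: 63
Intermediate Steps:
P(a, X) = -2*a*(X + a)/5 (P(a, X) = -(a + a)*(X + a)/5 = -2*a*(X + a)/5)
(-7 + P(-3, 3))*(-9) = (-7 - ⅖*(-3)*(3 - 3))*(-9) = (-7 - ⅖*(-3)*0)*(-9) = (-7 + 0)*(-9) = -7*(-9) = 63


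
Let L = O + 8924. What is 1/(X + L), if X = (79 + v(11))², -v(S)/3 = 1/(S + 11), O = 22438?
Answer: 484/18189433 ≈ 2.6609e-5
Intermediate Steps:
v(S) = -3/(11 + S) (v(S) = -3/(S + 11) = -3/(11 + S))
L = 31362 (L = 22438 + 8924 = 31362)
X = 3010225/484 (X = (79 - 3/(11 + 11))² = (79 - 3/22)² = (1735/22)² = 3010225/484 ≈ 6219.5)
1/(X + L) = 1/(3010225/484 + 31362) = 1/(18189433/484) = 484/18189433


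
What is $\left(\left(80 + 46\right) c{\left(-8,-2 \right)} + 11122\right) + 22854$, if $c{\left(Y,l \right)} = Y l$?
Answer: $35992$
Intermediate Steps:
$\left(\left(80 + 46\right) c{\left(-8,-2 \right)} + 11122\right) + 22854 = \left(\left(80 + 46\right) \left(\left(-8\right) \left(-2\right)\right) + 11122\right) + 22854 = \left(126 \cdot 16 + 11122\right) + 22854 = \left(2016 + 11122\right) + 22854 = 13138 + 22854 = 35992$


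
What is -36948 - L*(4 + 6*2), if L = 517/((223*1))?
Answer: -8247676/223 ≈ -36985.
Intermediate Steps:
L = 517/223 ≈ 2.3184
-36948 - L*(4 + 6*2) = -36948 - 517*(4 + 6*2)/223 = -36948 - 517*(4 + 12)/223 = -36948 - 517*16/223 = -36948 - 1*8272/223 = -36948 - 8272/223 = -8247676/223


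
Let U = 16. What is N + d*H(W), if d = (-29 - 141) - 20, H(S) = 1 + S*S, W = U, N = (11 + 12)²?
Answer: -48301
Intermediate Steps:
N = 529 (N = 23² = 529)
W = 16
H(S) = 1 + S²
d = -190 (d = -170 - 20 = -190)
N + d*H(W) = 529 - 190*(1 + 16²) = 529 - 190*(1 + 256) = 529 - 190*257 = 529 - 48830 = -48301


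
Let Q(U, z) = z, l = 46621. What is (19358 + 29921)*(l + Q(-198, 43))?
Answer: 2299555256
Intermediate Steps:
(19358 + 29921)*(l + Q(-198, 43)) = (19358 + 29921)*(46621 + 43) = 49279*46664 = 2299555256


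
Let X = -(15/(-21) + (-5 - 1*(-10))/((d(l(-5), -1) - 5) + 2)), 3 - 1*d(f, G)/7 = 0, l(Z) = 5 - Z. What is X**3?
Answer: 166375/2000376 ≈ 0.083172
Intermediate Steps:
d(f, G) = 21 (d(f, G) = 21 - 7*0 = 21 + 0 = 21)
X = 55/126 (X = -(15/(-21) + (-5 - 1*(-10))/((21 - 5) + 2)) = -(15*(-1/21) + (-5 + 10)/(16 + 2)) = -(-5/7 + 5/18) = -1*(-55/126) = 55/126 ≈ 0.43651)
X**3 = (55/126)**3 = 166375/2000376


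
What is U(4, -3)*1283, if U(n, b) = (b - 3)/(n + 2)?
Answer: -1283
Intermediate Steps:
U(n, b) = (-3 + b)/(2 + n)
U(4, -3)*1283 = ((-3 - 3)/(2 + 4))*1283 = (-6/6)*1283 = ((1/6)*(-6))*1283 = -1*1283 = -1283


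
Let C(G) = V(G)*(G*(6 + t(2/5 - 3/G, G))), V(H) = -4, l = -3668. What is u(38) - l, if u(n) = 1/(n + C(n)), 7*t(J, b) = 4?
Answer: 24670961/6726 ≈ 3668.0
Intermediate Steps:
t(J, b) = 4/7 (t(J, b) = (1/7)*4 = 4/7)
C(G) = -184*G/7 (C(G) = -4*G*(6 + 4/7) = -4*G*46/7 = -184*G/7)
u(n) = -7/(177*n) (u(n) = 1/(n - 184*n/7) = 1/(-177*n/7) = -7/(177*n))
u(38) - l = -7/177/38 - 1*(-3668) = -7/177*1/38 + 3668 = -7/6726 + 3668 = 24670961/6726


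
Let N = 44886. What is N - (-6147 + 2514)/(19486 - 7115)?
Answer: 555288339/12371 ≈ 44886.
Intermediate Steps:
N - (-6147 + 2514)/(19486 - 7115) = 44886 - (-6147 + 2514)/(19486 - 7115) = 44886 - (-3633)/12371 = 44886 - 1*(-3633/12371) = 44886 + 3633/12371 = 555288339/12371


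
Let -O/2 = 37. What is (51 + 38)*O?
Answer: -6586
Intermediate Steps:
O = -74 (O = -2*37 = -74)
(51 + 38)*O = (51 + 38)*(-74) = 89*(-74) = -6586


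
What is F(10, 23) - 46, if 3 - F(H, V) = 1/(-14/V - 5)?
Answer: -5524/129 ≈ -42.822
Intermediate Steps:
F(H, V) = 3 - 1/(-5 - 14/V) (F(H, V) = 3 - 1/(-14/V - 5) = 3 - 1/(-5 - 14/V))
F(10, 23) - 46 = 2*(21 + 8*23)/(14 + 5*23) - 46 = 2*(21 + 184)/(14 + 115) - 46 = 2*205/129 - 46 = 2*(1/129)*205 - 46 = 410/129 - 46 = -5524/129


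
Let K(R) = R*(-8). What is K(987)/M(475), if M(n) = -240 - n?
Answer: 7896/715 ≈ 11.043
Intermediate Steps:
K(R) = -8*R
K(987)/M(475) = (-8*987)/(-240 - 1*475) = -7896/(-240 - 475) = -7896/(-715) = -7896*(-1/715) = 7896/715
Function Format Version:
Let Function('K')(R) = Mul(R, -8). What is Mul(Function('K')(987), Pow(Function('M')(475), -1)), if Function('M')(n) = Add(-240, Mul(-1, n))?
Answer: Rational(7896, 715) ≈ 11.043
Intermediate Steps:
Function('K')(R) = Mul(-8, R)
Mul(Function('K')(987), Pow(Function('M')(475), -1)) = Mul(Mul(-8, 987), Pow(Add(-240, Mul(-1, 475)), -1)) = Mul(-7896, Pow(Add(-240, -475), -1)) = Mul(-7896, Pow(-715, -1)) = Mul(-7896, Rational(-1, 715)) = Rational(7896, 715)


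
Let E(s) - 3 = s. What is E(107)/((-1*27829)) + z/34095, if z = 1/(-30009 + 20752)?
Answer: -34717943479/8783317042035 ≈ -0.0039527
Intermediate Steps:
E(s) = 3 + s
z = -1/9257 (z = 1/(-9257) = -1/9257 ≈ -0.00010803)
E(107)/((-1*27829)) + z/34095 = (3 + 107)/((-1*27829)) - 1/9257/34095 = 110/(-27829) - 1/9257*1/34095 = 110*(-1/27829) - 1/315617415 = -110/27829 - 1/315617415 = -34717943479/8783317042035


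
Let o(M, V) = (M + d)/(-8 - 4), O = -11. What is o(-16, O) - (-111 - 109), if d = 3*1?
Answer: 2653/12 ≈ 221.08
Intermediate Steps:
d = 3
o(M, V) = -¼ - M/12 (o(M, V) = (M + 3)/(-8 - 4) = (3 + M)/(-12) = (3 + M)*(-1/12) = -¼ - M/12)
o(-16, O) - (-111 - 109) = (-¼ - 1/12*(-16)) - (-111 - 109) = (-¼ + 4/3) - 1*(-220) = 13/12 + 220 = 2653/12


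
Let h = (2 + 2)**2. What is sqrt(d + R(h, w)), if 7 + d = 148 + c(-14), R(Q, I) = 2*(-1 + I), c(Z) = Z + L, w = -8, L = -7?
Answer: sqrt(102) ≈ 10.100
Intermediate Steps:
h = 16 (h = 4**2 = 16)
c(Z) = -7 + Z (c(Z) = Z - 7 = -7 + Z)
R(Q, I) = -2 + 2*I
d = 120 (d = -7 + (148 + (-7 - 14)) = -7 + (148 - 21) = -7 + 127 = 120)
sqrt(d + R(h, w)) = sqrt(120 + (-2 + 2*(-8))) = sqrt(120 + (-2 - 16)) = sqrt(120 - 18) = sqrt(102)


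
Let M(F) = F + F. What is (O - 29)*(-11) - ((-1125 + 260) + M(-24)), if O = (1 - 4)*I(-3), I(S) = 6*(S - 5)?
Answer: -352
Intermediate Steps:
M(F) = 2*F
I(S) = -30 + 6*S (I(S) = 6*(-5 + S) = -30 + 6*S)
O = 144 (O = (1 - 4)*(-30 + 6*(-3)) = -3*(-30 - 18) = -3*(-48) = 144)
(O - 29)*(-11) - ((-1125 + 260) + M(-24)) = (144 - 29)*(-11) - ((-1125 + 260) + 2*(-24)) = 115*(-11) - (-865 - 48) = -1265 - 1*(-913) = -1265 + 913 = -352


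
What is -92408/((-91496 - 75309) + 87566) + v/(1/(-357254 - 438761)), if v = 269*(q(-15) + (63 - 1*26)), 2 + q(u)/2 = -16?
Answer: -16967291272957/79239 ≈ -2.1413e+8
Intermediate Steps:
q(u) = -36 (q(u) = -4 + 2*(-16) = -4 - 32 = -36)
v = 269 (v = 269*(-36 + (63 - 1*26)) = 269*(-36 + (63 - 26)) = 269*(-36 + 37) = 269*1 = 269)
-92408/((-91496 - 75309) + 87566) + v/(1/(-357254 - 438761)) = -92408/((-91496 - 75309) + 87566) + 269/(1/(-357254 - 438761)) = -92408/(-166805 + 87566) + 269/(1/(-796015)) = -92408/(-79239) + 269/(-1/796015) = -92408*(-1/79239) + 269*(-796015) = 92408/79239 - 214128035 = -16967291272957/79239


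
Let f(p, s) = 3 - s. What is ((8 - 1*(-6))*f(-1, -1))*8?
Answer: 448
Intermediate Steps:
((8 - 1*(-6))*f(-1, -1))*8 = ((8 - 1*(-6))*(3 - 1*(-1)))*8 = ((8 + 6)*(3 + 1))*8 = (14*4)*8 = 56*8 = 448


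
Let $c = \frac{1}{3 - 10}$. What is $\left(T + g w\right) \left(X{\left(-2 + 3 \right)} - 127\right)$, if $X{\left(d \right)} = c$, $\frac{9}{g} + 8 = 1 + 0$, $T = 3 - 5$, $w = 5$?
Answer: $\frac{52510}{49} \approx 1071.6$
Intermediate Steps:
$T = -2$ ($T = 3 - 5 = -2$)
$g = - \frac{9}{7}$ ($g = \frac{9}{-8 + \left(1 + 0\right)} = \frac{9}{-8 + 1} = \frac{9}{-7} = 9 \left(- \frac{1}{7}\right) = - \frac{9}{7} \approx -1.2857$)
$c = - \frac{1}{7}$ ($c = \frac{1}{-7} = - \frac{1}{7} \approx -0.14286$)
$X{\left(d \right)} = - \frac{1}{7}$
$\left(T + g w\right) \left(X{\left(-2 + 3 \right)} - 127\right) = \left(-2 - \frac{45}{7}\right) \left(- \frac{1}{7} - 127\right) = \left(-2 - \frac{45}{7}\right) \left(- \frac{890}{7}\right) = \left(- \frac{59}{7}\right) \left(- \frac{890}{7}\right) = \frac{52510}{49}$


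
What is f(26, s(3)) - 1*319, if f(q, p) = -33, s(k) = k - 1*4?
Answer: -352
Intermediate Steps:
s(k) = -4 + k (s(k) = k - 4 = -4 + k)
f(26, s(3)) - 1*319 = -33 - 1*319 = -33 - 319 = -352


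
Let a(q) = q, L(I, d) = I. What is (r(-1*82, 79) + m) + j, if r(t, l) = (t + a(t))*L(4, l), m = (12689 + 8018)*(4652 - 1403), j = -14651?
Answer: 67261736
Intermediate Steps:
m = 67277043 (m = 20707*3249 = 67277043)
r(t, l) = 8*t (r(t, l) = (t + t)*4 = (2*t)*4 = 8*t)
(r(-1*82, 79) + m) + j = (8*(-1*82) + 67277043) - 14651 = (8*(-82) + 67277043) - 14651 = (-656 + 67277043) - 14651 = 67276387 - 14651 = 67261736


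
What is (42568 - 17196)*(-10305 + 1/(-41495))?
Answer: -10849218823072/41495 ≈ -2.6146e+8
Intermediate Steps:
(42568 - 17196)*(-10305 + 1/(-41495)) = 25372*(-10305 - 1/41495) = 25372*(-427605976/41495) = -10849218823072/41495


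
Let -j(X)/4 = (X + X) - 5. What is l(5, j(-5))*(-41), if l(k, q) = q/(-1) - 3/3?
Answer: 2501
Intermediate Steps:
j(X) = 20 - 8*X (j(X) = -4*((X + X) - 5) = -4*(2*X - 5) = -4*(-5 + 2*X) = 20 - 8*X)
l(k, q) = -1 - q (l(k, q) = q*(-1) - 3*⅓ = -q - 1 = -1 - q)
l(5, j(-5))*(-41) = (-1 - (20 - 8*(-5)))*(-41) = (-1 - (20 + 40))*(-41) = (-1 - 1*60)*(-41) = (-1 - 60)*(-41) = -61*(-41) = 2501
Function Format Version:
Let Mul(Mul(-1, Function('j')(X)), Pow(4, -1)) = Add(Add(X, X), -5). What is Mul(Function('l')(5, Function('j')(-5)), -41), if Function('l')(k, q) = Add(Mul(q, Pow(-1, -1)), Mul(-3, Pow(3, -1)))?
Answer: 2501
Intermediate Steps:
Function('j')(X) = Add(20, Mul(-8, X)) (Function('j')(X) = Mul(-4, Add(Add(X, X), -5)) = Mul(-4, Add(Mul(2, X), -5)) = Mul(-4, Add(-5, Mul(2, X))) = Add(20, Mul(-8, X)))
Function('l')(k, q) = Add(-1, Mul(-1, q)) (Function('l')(k, q) = Add(Mul(q, -1), Mul(-3, Rational(1, 3))) = Add(Mul(-1, q), -1) = Add(-1, Mul(-1, q)))
Mul(Function('l')(5, Function('j')(-5)), -41) = Mul(Add(-1, Mul(-1, Add(20, Mul(-8, -5)))), -41) = Mul(Add(-1, Mul(-1, Add(20, 40))), -41) = Mul(Add(-1, Mul(-1, 60)), -41) = Mul(Add(-1, -60), -41) = Mul(-61, -41) = 2501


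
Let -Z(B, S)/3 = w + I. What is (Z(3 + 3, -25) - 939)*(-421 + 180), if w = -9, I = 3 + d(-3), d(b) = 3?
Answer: 224130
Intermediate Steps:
I = 6 (I = 3 + 3 = 6)
Z(B, S) = 9 (Z(B, S) = -3*(-9 + 6) = -3*(-3) = 9)
(Z(3 + 3, -25) - 939)*(-421 + 180) = (9 - 939)*(-421 + 180) = -930*(-241) = 224130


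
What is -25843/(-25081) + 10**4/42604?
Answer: 337956293/267137731 ≈ 1.2651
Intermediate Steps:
-25843/(-25081) + 10**4/42604 = -25843*(-1/25081) + 10000*(1/42604) = 25843/25081 + 2500/10651 = 337956293/267137731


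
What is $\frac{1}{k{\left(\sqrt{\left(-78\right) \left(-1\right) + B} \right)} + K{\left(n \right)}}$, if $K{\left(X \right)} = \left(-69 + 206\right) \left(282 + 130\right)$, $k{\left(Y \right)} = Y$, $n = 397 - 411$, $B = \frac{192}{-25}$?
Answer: $\frac{705550}{39824063321} - \frac{5 \sqrt{1758}}{79648126642} \approx 1.7714 \cdot 10^{-5}$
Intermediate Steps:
$B = - \frac{192}{25}$ ($B = 192 \left(- \frac{1}{25}\right) = - \frac{192}{25} \approx -7.68$)
$n = -14$
$K{\left(X \right)} = 56444$ ($K{\left(X \right)} = 137 \cdot 412 = 56444$)
$\frac{1}{k{\left(\sqrt{\left(-78\right) \left(-1\right) + B} \right)} + K{\left(n \right)}} = \frac{1}{\sqrt{\left(-78\right) \left(-1\right) - \frac{192}{25}} + 56444} = \frac{1}{\sqrt{78 - \frac{192}{25}} + 56444} = \frac{1}{\sqrt{\frac{1758}{25}} + 56444} = \frac{1}{\frac{\sqrt{1758}}{5} + 56444} = \frac{1}{56444 + \frac{\sqrt{1758}}{5}}$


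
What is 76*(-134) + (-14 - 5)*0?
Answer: -10184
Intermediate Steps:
76*(-134) + (-14 - 5)*0 = -10184 - 19*0 = -10184 + 0 = -10184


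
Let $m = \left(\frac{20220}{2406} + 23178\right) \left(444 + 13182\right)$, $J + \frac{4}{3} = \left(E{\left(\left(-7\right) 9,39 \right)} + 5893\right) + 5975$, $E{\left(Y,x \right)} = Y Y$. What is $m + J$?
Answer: $\frac{380092393051}{1203} \approx 3.1595 \cdot 10^{8}$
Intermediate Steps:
$E{\left(Y,x \right)} = Y^{2}$
$J = \frac{47507}{3}$ ($J = - \frac{4}{3} + \left(\left(\left(\left(-7\right) 9\right)^{2} + 5893\right) + 5975\right) = - \frac{4}{3} + \left(\left(\left(-63\right)^{2} + 5893\right) + 5975\right) = - \frac{4}{3} + \left(\left(3969 + 5893\right) + 5975\right) = - \frac{4}{3} + \left(9862 + 5975\right) = - \frac{4}{3} + 15837 = \frac{47507}{3} \approx 15836.0$)
$m = \frac{126691114248}{401}$ ($m = \left(20220 \cdot \frac{1}{2406} + 23178\right) 13626 = \left(\frac{3370}{401} + 23178\right) 13626 = \frac{9297748}{401} \cdot 13626 = \frac{126691114248}{401} \approx 3.1594 \cdot 10^{8}$)
$m + J = \frac{126691114248}{401} + \frac{47507}{3} = \frac{380092393051}{1203}$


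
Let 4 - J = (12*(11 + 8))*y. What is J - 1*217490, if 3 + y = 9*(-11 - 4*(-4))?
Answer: -227062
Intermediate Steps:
y = 42 (y = -3 + 9*(-11 - 4*(-4)) = -3 + 9*(-11 + 16) = -3 + 9*5 = -3 + 45 = 42)
J = -9572 (J = 4 - 12*(11 + 8)*42 = 4 - 12*19*42 = 4 - 228*42 = 4 - 1*9576 = 4 - 9576 = -9572)
J - 1*217490 = -9572 - 1*217490 = -9572 - 217490 = -227062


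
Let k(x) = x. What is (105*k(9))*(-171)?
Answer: -161595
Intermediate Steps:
(105*k(9))*(-171) = (105*9)*(-171) = 945*(-171) = -161595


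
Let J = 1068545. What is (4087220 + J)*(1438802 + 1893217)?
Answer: 17179106939535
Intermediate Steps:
(4087220 + J)*(1438802 + 1893217) = (4087220 + 1068545)*(1438802 + 1893217) = 5155765*3332019 = 17179106939535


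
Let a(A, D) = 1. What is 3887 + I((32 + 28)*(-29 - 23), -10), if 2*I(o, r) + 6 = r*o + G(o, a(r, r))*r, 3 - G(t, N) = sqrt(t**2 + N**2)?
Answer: 19469 + 5*sqrt(9734401) ≈ 35069.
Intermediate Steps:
G(t, N) = 3 - sqrt(N**2 + t**2) (G(t, N) = 3 - sqrt(t**2 + N**2) = 3 - sqrt(N**2 + t**2))
I(o, r) = -3 + o*r/2 + r*(3 - sqrt(1 + o**2))/2 (I(o, r) = -3 + (r*o + (3 - sqrt(1**2 + o**2))*r)/2 = -3 + (o*r + (3 - sqrt(1 + o**2))*r)/2 = -3 + (o*r + r*(3 - sqrt(1 + o**2)))/2 = -3 + (o*r/2 + r*(3 - sqrt(1 + o**2))/2) = -3 + o*r/2 + r*(3 - sqrt(1 + o**2))/2)
3887 + I((32 + 28)*(-29 - 23), -10) = 3887 + (-3 + (1/2)*((32 + 28)*(-29 - 23))*(-10) - 1/2*(-10)*(-3 + sqrt(1 + ((32 + 28)*(-29 - 23))**2))) = 3887 + (-3 + (1/2)*(60*(-52))*(-10) - 1/2*(-10)*(-3 + sqrt(1 + (60*(-52))**2))) = 3887 + (-3 + (1/2)*(-3120)*(-10) - 1/2*(-10)*(-3 + sqrt(1 + (-3120)**2))) = 3887 + (-3 + 15600 - 1/2*(-10)*(-3 + sqrt(1 + 9734400))) = 3887 + (-3 + 15600 - 1/2*(-10)*(-3 + sqrt(9734401))) = 3887 + (-3 + 15600 + (-15 + 5*sqrt(9734401))) = 3887 + (15582 + 5*sqrt(9734401)) = 19469 + 5*sqrt(9734401)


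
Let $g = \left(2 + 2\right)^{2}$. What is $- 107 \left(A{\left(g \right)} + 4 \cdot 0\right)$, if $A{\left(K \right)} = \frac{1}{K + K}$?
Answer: $- \frac{107}{32} \approx -3.3438$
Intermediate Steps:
$g = 16$ ($g = 4^{2} = 16$)
$A{\left(K \right)} = \frac{1}{2 K}$
$- 107 \left(A{\left(g \right)} + 4 \cdot 0\right) = - 107 \left(\frac{1}{2 \cdot 16} + 4 \cdot 0\right) = - 107 \left(\frac{1}{2} \cdot \frac{1}{16} + 0\right) = - 107 \left(\frac{1}{32} + 0\right) = \left(-107\right) \frac{1}{32} = - \frac{107}{32}$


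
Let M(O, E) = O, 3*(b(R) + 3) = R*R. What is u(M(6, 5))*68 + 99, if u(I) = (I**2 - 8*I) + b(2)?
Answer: -2491/3 ≈ -830.33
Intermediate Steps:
b(R) = -3 + R**2/3 (b(R) = -3 + (R*R)/3 = -3 + R**2/3)
u(I) = -5/3 + I**2 - 8*I (u(I) = (I**2 - 8*I) + (-3 + (1/3)*2**2) = (I**2 - 8*I) + (-3 + (1/3)*4) = (I**2 - 8*I) + (-3 + 4/3) = (I**2 - 8*I) - 5/3 = -5/3 + I**2 - 8*I)
u(M(6, 5))*68 + 99 = (-5/3 + 6**2 - 8*6)*68 + 99 = (-5/3 + 36 - 48)*68 + 99 = -41/3*68 + 99 = -2788/3 + 99 = -2491/3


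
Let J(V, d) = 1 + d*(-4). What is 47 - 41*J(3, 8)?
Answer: 1318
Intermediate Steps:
J(V, d) = 1 - 4*d
47 - 41*J(3, 8) = 47 - 41*(1 - 4*8) = 47 - 41*(1 - 32) = 47 - 41*(-31) = 47 + 1271 = 1318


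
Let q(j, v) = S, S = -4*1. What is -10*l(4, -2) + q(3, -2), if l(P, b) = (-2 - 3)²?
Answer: -254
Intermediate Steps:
S = -4
q(j, v) = -4
l(P, b) = 25 (l(P, b) = (-5)² = 25)
-10*l(4, -2) + q(3, -2) = -10*25 - 4 = -250 - 4 = -254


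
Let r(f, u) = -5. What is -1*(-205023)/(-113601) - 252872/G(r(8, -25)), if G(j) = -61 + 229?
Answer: -1198373164/795207 ≈ -1507.0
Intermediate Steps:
G(j) = 168
-1*(-205023)/(-113601) - 252872/G(r(8, -25)) = -1*(-205023)/(-113601) - 252872/168 = 205023*(-1/113601) - 252872*1/168 = -68341/37867 - 31609/21 = -1198373164/795207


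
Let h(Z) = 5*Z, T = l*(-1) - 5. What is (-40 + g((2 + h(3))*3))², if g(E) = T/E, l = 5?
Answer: 4202500/2601 ≈ 1615.7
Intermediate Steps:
T = -10 (T = 5*(-1) - 5 = -5 - 5 = -10)
g(E) = -10/E
(-40 + g((2 + h(3))*3))² = (-40 - 10*1/(3*(2 + 5*3)))² = (-40 - 10*1/(3*(2 + 15)))² = (-40 - 10/(17*3))² = (-40 - 10/51)² = (-2050/51)² = 4202500/2601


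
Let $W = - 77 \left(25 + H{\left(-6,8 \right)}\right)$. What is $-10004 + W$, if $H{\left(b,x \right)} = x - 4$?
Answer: $-12237$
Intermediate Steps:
$H{\left(b,x \right)} = -4 + x$ ($H{\left(b,x \right)} = x - 4 = -4 + x$)
$W = -2233$ ($W = - 77 \left(25 + \left(-4 + 8\right)\right) = - 77 \left(25 + 4\right) = \left(-77\right) 29 = -2233$)
$-10004 + W = -10004 - 2233 = -12237$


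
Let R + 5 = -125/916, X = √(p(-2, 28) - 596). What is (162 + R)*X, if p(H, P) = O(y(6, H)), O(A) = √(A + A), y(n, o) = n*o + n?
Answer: 143687*√(-596 + 2*I*√3)/916 ≈ 11.129 + 3829.5*I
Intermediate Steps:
y(n, o) = n + n*o
O(A) = √2*√A (O(A) = √(2*A) = √2*√A)
p(H, P) = √2*√(6 + 6*H) (p(H, P) = √2*√(6*(1 + H)) = √2*√(6 + 6*H))
X = √(-596 + 2*I*√3) (X = √(2*√(3 + 3*(-2)) - 596) = √(2*√(3 - 6) - 596) = √(2*√(-3) - 596) = √(2*(I*√3) - 596) = √(2*I*√3 - 596) = √(-596 + 2*I*√3) ≈ 0.07095 + 24.413*I)
R = -4705/916 (R = -5 - 125/916 = -4705/916 ≈ -5.1365)
(162 + R)*X = (162 - 4705/916)*√(-596 + 2*I*√3) = 143687*√(-596 + 2*I*√3)/916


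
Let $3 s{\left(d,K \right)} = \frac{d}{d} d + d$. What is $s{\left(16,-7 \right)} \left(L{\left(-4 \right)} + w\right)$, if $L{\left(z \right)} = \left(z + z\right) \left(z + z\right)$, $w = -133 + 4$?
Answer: $- \frac{2080}{3} \approx -693.33$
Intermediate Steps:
$w = -129$
$L{\left(z \right)} = 4 z^{2}$ ($L{\left(z \right)} = 2 z 2 z = 4 z^{2}$)
$s{\left(d,K \right)} = \frac{2 d}{3}$ ($s{\left(d,K \right)} = \frac{\frac{d}{d} d + d}{3} = \frac{1 d + d}{3} = \frac{d + d}{3} = \frac{2 d}{3}$)
$s{\left(16,-7 \right)} \left(L{\left(-4 \right)} + w\right) = \frac{2}{3} \cdot 16 \left(4 \left(-4\right)^{2} - 129\right) = \frac{32 \left(4 \cdot 16 - 129\right)}{3} = \frac{32 \left(64 - 129\right)}{3} = \frac{32}{3} \left(-65\right) = - \frac{2080}{3}$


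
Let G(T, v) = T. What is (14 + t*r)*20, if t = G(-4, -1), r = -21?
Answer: 1960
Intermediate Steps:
t = -4
(14 + t*r)*20 = (14 - 4*(-21))*20 = (14 + 84)*20 = 98*20 = 1960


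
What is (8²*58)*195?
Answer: 723840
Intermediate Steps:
(8²*58)*195 = (64*58)*195 = 3712*195 = 723840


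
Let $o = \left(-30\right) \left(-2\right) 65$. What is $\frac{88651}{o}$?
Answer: $\frac{88651}{3900} \approx 22.731$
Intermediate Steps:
$o = 3900$ ($o = 60 \cdot 65 = 3900$)
$\frac{88651}{o} = \frac{88651}{3900}$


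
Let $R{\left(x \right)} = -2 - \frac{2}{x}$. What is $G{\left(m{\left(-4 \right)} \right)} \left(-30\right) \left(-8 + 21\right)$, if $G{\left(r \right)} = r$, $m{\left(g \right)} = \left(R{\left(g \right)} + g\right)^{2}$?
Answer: $- \frac{23595}{2} \approx -11798.0$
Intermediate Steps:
$m{\left(g \right)} = \left(-2 + g - \frac{2}{g}\right)^{2}$ ($m{\left(g \right)} = \left(\left(-2 - \frac{2}{g}\right) + g\right)^{2} = \left(-2 + g - \frac{2}{g}\right)^{2}$)
$G{\left(m{\left(-4 \right)} \right)} \left(-30\right) \left(-8 + 21\right) = \frac{\left(2 - 4 \left(2 - -4\right)\right)^{2}}{16} \left(-30\right) \left(-8 + 21\right) = \frac{\left(2 - 4 \left(2 + 4\right)\right)^{2}}{16} \left(-30\right) 13 = \frac{\left(2 - 24\right)^{2}}{16} \left(-30\right) 13 = \frac{\left(-22\right)^{2}}{16} \left(-30\right) 13 = \frac{1}{16} \cdot 484 \left(-30\right) 13 = \frac{121}{4} \left(-30\right) 13 = \left(- \frac{1815}{2}\right) 13 = - \frac{23595}{2}$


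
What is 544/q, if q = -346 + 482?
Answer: 4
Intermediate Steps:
q = 136
544/q = 544/136 = 544*(1/136) = 4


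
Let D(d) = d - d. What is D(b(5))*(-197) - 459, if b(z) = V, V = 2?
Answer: -459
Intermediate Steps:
b(z) = 2
D(d) = 0
D(b(5))*(-197) - 459 = 0*(-197) - 459 = 0 - 459 = -459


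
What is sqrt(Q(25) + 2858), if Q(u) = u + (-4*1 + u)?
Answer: 22*sqrt(6) ≈ 53.889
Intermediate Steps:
Q(u) = -4 + 2*u (Q(u) = u + (-4 + u) = -4 + 2*u)
sqrt(Q(25) + 2858) = sqrt((-4 + 2*25) + 2858) = sqrt((-4 + 50) + 2858) = sqrt(46 + 2858) = sqrt(2904) = 22*sqrt(6)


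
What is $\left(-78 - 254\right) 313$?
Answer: $-103916$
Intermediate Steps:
$\left(-78 - 254\right) 313 = \left(-332\right) 313 = -103916$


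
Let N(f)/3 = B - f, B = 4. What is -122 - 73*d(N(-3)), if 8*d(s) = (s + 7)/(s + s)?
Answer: -1537/12 ≈ -128.08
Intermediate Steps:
N(f) = 12 - 3*f (N(f) = 3*(4 - f) = 12 - 3*f)
d(s) = (7 + s)/(16*s) (d(s) = ((s + 7)/(s + s))/8 = ((7 + s)/((2*s)))/8 = ((7 + s)*(1/(2*s)))/8 = ((7 + s)/(2*s))/8 = (7 + s)/(16*s))
-122 - 73*d(N(-3)) = -122 - 73*(7 + (12 - 3*(-3)))/(16*(12 - 3*(-3))) = -122 - 73*(7 + (12 + 9))/(16*(12 + 9)) = -122 - 73*(7 + 21)/(16*21) = -122 - 73*28/(16*21) = -122 - 73*1/12 = -122 - 73/12 = -1537/12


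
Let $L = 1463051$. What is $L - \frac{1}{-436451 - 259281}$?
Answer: $\frac{1017891398333}{695732} \approx 1.4631 \cdot 10^{6}$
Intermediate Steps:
$L - \frac{1}{-436451 - 259281} = 1463051 - \frac{1}{-436451 - 259281} = 1463051 - \frac{1}{-695732} = 1463051 - - \frac{1}{695732} = 1463051 + \frac{1}{695732} = \frac{1017891398333}{695732}$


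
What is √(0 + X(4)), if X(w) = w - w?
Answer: 0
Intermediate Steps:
X(w) = 0
√(0 + X(4)) = √(0 + 0) = √0 = 0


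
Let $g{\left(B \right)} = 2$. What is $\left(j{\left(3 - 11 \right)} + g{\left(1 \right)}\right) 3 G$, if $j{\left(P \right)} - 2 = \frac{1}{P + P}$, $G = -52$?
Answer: $- \frac{2457}{4} \approx -614.25$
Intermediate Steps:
$j{\left(P \right)} = 2 + \frac{1}{2 P}$ ($j{\left(P \right)} = 2 + \frac{1}{P + P} = 2 + \frac{1}{2 P}$)
$\left(j{\left(3 - 11 \right)} + g{\left(1 \right)}\right) 3 G = \left(\left(2 + \frac{1}{2 \left(3 - 11\right)}\right) + 2\right) 3 \left(-52\right) = \left(\left(2 + \frac{1}{2 \left(-8\right)}\right) + 2\right) 3 \left(-52\right) = \left(\left(2 + \frac{1}{2} \left(- \frac{1}{8}\right)\right) + 2\right) 3 \left(-52\right) = \left(\left(2 - \frac{1}{16}\right) + 2\right) 3 \left(-52\right) = \left(\frac{31}{16} + 2\right) 3 \left(-52\right) = \frac{63}{16} \cdot 3 \left(-52\right) = \frac{189}{16} \left(-52\right) = - \frac{2457}{4}$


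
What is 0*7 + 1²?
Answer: 1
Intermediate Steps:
0*7 + 1² = 0 + 1 = 1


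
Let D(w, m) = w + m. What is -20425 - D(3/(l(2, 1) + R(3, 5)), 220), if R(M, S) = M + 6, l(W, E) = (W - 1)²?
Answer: -206453/10 ≈ -20645.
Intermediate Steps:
l(W, E) = (-1 + W)²
R(M, S) = 6 + M
D(w, m) = m + w
-20425 - D(3/(l(2, 1) + R(3, 5)), 220) = -20425 - (220 + 3/((-1 + 2)² + (6 + 3))) = -20425 - (220 + 3/(1² + 9)) = -20425 - (220 + 3/(1 + 9)) = -20425 - (220 + 3/10) = -20425 - 1*2203/10 = -20425 - 2203/10 = -206453/10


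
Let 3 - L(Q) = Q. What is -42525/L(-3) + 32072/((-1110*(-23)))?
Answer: -180911803/25530 ≈ -7086.2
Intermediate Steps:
L(Q) = 3 - Q
-42525/L(-3) + 32072/((-1110*(-23))) = -42525/(3 - 1*(-3)) + 32072/((-1110*(-23))) = -42525/(3 + 3) + 32072/25530 = -42525/6 + 32072*(1/25530) = -42525*⅙ + 16036/12765 = -14175/2 + 16036/12765 = -180911803/25530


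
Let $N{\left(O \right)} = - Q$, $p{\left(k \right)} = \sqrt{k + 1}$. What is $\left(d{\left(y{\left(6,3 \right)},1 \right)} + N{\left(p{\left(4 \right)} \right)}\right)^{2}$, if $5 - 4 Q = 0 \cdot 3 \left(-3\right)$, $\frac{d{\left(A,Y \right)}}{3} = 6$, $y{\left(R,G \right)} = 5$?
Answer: $\frac{4489}{16} \approx 280.56$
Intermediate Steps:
$d{\left(A,Y \right)} = 18$ ($d{\left(A,Y \right)} = 3 \cdot 6 = 18$)
$p{\left(k \right)} = \sqrt{1 + k}$
$Q = \frac{5}{4}$ ($Q = \frac{5}{4} - \frac{0 \cdot 3 \left(-3\right)}{4} = \frac{5}{4} - \frac{0 \left(-3\right)}{4} = \frac{5}{4} - 0 = \frac{5}{4} + 0 = \frac{5}{4} \approx 1.25$)
$N{\left(O \right)} = - \frac{5}{4}$ ($N{\left(O \right)} = \left(-1\right) \frac{5}{4} = - \frac{5}{4}$)
$\left(d{\left(y{\left(6,3 \right)},1 \right)} + N{\left(p{\left(4 \right)} \right)}\right)^{2} = \left(18 - \frac{5}{4}\right)^{2} = \left(\frac{67}{4}\right)^{2} = \frac{4489}{16}$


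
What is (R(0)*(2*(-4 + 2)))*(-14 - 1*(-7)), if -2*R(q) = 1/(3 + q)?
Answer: -14/3 ≈ -4.6667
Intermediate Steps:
R(q) = -1/(2*(3 + q))
(R(0)*(2*(-4 + 2)))*(-14 - 1*(-7)) = ((-1/(6 + 2*0))*(2*(-4 + 2)))*(-14 - 1*(-7)) = ((-1/(6 + 0))*(2*(-2)))*(-14 + 7) = (-1/6*(-4))*(-7) = (-1*1/6*(-4))*(-7) = -1/6*(-4)*(-7) = (2/3)*(-7) = -14/3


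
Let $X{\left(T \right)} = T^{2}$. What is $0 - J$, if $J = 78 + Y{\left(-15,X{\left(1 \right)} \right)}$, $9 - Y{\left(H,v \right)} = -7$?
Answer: $-94$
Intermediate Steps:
$Y{\left(H,v \right)} = 16$ ($Y{\left(H,v \right)} = 9 - -7 = 9 + 7 = 16$)
$J = 94$ ($J = 78 + 16 = 94$)
$0 - J = 0 - 94 = -94$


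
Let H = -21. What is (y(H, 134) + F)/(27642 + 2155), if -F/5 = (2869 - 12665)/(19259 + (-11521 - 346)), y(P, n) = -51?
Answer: -82003/55064856 ≈ -0.0014892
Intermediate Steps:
F = 12245/1848 (F = -5*(2869 - 12665)/(19259 + (-11521 - 346)) = -(-48980)/(19259 - 11867) = -(-48980)/7392 = -5*(-2449/1848) = 12245/1848 ≈ 6.6261)
(y(H, 134) + F)/(27642 + 2155) = (-51 + 12245/1848)/(27642 + 2155) = -82003/1848/29797 = -82003/1848*1/29797 = -82003/55064856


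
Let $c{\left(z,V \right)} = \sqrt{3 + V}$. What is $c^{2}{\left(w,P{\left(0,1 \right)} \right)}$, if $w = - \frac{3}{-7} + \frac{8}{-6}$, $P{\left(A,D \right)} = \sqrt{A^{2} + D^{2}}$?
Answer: $4$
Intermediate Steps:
$w = - \frac{19}{21}$ ($w = \left(-3\right) \left(- \frac{1}{7}\right) + 8 \left(- \frac{1}{6}\right) = \frac{3}{7} - \frac{4}{3} = - \frac{19}{21} \approx -0.90476$)
$c^{2}{\left(w,P{\left(0,1 \right)} \right)} = \left(\sqrt{3 + \sqrt{0^{2} + 1^{2}}}\right)^{2} = \left(\sqrt{3 + \sqrt{0 + 1}}\right)^{2} = \left(\sqrt{3 + \sqrt{1}}\right)^{2} = \left(\sqrt{3 + 1}\right)^{2} = \left(\sqrt{4}\right)^{2} = 2^{2} = 4$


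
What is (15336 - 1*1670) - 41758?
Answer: -28092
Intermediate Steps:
(15336 - 1*1670) - 41758 = (15336 - 1670) - 41758 = 13666 - 41758 = -28092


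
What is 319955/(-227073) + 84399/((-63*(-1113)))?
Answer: -7415398/36104607 ≈ -0.20539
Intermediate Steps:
319955/(-227073) + 84399/((-63*(-1113))) = 319955*(-1/227073) + 84399/70119 = -319955/227073 + 84399*(1/70119) = -319955/227073 + 4019/3339 = -7415398/36104607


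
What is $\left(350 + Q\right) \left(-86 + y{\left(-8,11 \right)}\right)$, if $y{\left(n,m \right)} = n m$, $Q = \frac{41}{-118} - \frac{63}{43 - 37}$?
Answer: $- \frac{3481740}{59} \approx -59013.0$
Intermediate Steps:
$Q = - \frac{640}{59}$ ($Q = 41 \left(- \frac{1}{118}\right) - \frac{63}{43 - 37} = - \frac{41}{118} - \frac{63}{6} = - \frac{41}{118} - \frac{21}{2} = - \frac{640}{59} \approx -10.847$)
$y{\left(n,m \right)} = m n$
$\left(350 + Q\right) \left(-86 + y{\left(-8,11 \right)}\right) = \left(350 - \frac{640}{59}\right) \left(-86 + 11 \left(-8\right)\right) = \frac{20010 \left(-86 - 88\right)}{59} = \frac{20010}{59} \left(-174\right) = - \frac{3481740}{59}$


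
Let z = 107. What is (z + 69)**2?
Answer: 30976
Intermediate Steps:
(z + 69)**2 = (107 + 69)**2 = 176**2 = 30976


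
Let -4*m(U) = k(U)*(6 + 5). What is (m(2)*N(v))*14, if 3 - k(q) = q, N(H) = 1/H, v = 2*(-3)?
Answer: 77/12 ≈ 6.4167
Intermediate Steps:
v = -6
k(q) = 3 - q
m(U) = -33/4 + 11*U/4 (m(U) = -(3 - U)*(6 + 5)/4 = -(3 - U)*11/4 = -(33 - 11*U)/4 = -33/4 + 11*U/4)
(m(2)*N(v))*14 = ((-33/4 + (11/4)*2)/(-6))*14 = ((-33/4 + 11/2)*(-1/6))*14 = -11/4*(-1/6)*14 = (11/24)*14 = 77/12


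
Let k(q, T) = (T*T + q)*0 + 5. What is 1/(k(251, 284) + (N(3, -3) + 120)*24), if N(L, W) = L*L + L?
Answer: 1/3173 ≈ 0.00031516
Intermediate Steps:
N(L, W) = L + L² (N(L, W) = L² + L = L + L²)
k(q, T) = 5 (k(q, T) = (T² + q)*0 + 5 = (q + T²)*0 + 5 = 0 + 5 = 5)
1/(k(251, 284) + (N(3, -3) + 120)*24) = 1/(5 + (3*(1 + 3) + 120)*24) = 1/(5 + (3*4 + 120)*24) = 1/(5 + (12 + 120)*24) = 1/(5 + 132*24) = 1/(5 + 3168) = 1/3173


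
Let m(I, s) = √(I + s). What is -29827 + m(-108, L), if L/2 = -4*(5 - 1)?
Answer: -29827 + 2*I*√35 ≈ -29827.0 + 11.832*I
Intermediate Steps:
L = -32 (L = 2*(-4*(5 - 1)) = 2*(-4*4) = 2*(-16) = -32)
-29827 + m(-108, L) = -29827 + √(-108 - 32) = -29827 + √(-140) = -29827 + 2*I*√35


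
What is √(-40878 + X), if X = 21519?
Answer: 9*I*√239 ≈ 139.14*I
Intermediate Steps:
√(-40878 + X) = √(-40878 + 21519) = √(-19359) = 9*I*√239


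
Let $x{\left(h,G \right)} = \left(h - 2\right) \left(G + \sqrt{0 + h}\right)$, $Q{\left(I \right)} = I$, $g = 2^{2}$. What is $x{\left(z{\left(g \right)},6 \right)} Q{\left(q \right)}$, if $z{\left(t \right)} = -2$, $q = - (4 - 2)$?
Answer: $48 + 8 i \sqrt{2} \approx 48.0 + 11.314 i$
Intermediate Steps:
$g = 4$
$q = -2$ ($q = \left(-1\right) 2 = -2$)
$x{\left(h,G \right)} = \left(-2 + h\right) \left(G + \sqrt{h}\right)$
$x{\left(z{\left(g \right)},6 \right)} Q{\left(q \right)} = \left(\left(-2\right)^{\frac{3}{2}} - 12 - 2 \sqrt{-2} + 6 \left(-2\right)\right) \left(-2\right) = \left(- 2 i \sqrt{2} - 12 - 2 i \sqrt{2} - 12\right) \left(-2\right) = \left(-24 - 4 i \sqrt{2}\right) \left(-2\right) = 48 + 8 i \sqrt{2}$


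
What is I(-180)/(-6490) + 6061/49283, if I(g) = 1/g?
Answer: 7080509483/57572400600 ≈ 0.12298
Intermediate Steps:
I(-180)/(-6490) + 6061/49283 = 1/(-180*(-6490)) + 6061/49283 = -1/180*(-1/6490) + 6061*(1/49283) = 1/1168200 + 6061/49283 = 7080509483/57572400600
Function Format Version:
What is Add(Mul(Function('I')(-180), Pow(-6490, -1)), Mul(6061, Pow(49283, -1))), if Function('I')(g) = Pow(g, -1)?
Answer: Rational(7080509483, 57572400600) ≈ 0.12298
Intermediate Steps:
Add(Mul(Function('I')(-180), Pow(-6490, -1)), Mul(6061, Pow(49283, -1))) = Add(Mul(Pow(-180, -1), Pow(-6490, -1)), Mul(6061, Pow(49283, -1))) = Add(Mul(Rational(-1, 180), Rational(-1, 6490)), Mul(6061, Rational(1, 49283))) = Add(Rational(1, 1168200), Rational(6061, 49283)) = Rational(7080509483, 57572400600)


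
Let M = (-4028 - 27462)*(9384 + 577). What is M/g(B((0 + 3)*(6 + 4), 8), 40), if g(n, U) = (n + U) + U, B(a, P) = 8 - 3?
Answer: -62734378/17 ≈ -3.6903e+6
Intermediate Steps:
B(a, P) = 5
g(n, U) = n + 2*U (g(n, U) = (U + n) + U = n + 2*U)
M = -313671890 (M = -31490*9961 = -313671890)
M/g(B((0 + 3)*(6 + 4), 8), 40) = -313671890/(5 + 2*40) = -313671890/(5 + 80) = -313671890/85 = -313671890*1/85 = -62734378/17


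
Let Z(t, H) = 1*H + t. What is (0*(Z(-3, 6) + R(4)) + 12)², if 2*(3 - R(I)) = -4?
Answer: 144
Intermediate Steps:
Z(t, H) = H + t
R(I) = 5 (R(I) = 3 - ½*(-4) = 3 + 2 = 5)
(0*(Z(-3, 6) + R(4)) + 12)² = (0*((6 - 3) + 5) + 12)² = (0*(3 + 5) + 12)² = (0*8 + 12)² = (0 + 12)² = 12² = 144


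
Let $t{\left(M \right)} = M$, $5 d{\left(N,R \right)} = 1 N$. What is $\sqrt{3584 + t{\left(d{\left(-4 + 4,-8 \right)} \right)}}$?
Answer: $16 \sqrt{14} \approx 59.867$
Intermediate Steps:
$d{\left(N,R \right)} = \frac{N}{5}$ ($d{\left(N,R \right)} = \frac{1 N}{5} = \frac{N}{5}$)
$\sqrt{3584 + t{\left(d{\left(-4 + 4,-8 \right)} \right)}} = \sqrt{3584 + \frac{-4 + 4}{5}} = \sqrt{3584 + \frac{1}{5} \cdot 0} = \sqrt{3584 + 0} = \sqrt{3584} = 16 \sqrt{14}$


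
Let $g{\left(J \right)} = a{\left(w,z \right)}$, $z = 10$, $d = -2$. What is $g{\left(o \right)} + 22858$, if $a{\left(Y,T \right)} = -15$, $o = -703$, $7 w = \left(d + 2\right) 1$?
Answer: $22843$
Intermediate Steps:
$w = 0$ ($w = \frac{\left(-2 + 2\right) 1}{7} = \frac{0 \cdot 1}{7} = \frac{1}{7} \cdot 0 = 0$)
$g{\left(J \right)} = -15$
$g{\left(o \right)} + 22858 = -15 + 22858 = 22843$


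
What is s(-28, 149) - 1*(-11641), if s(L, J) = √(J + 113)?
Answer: 11641 + √262 ≈ 11657.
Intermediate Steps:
s(L, J) = √(113 + J)
s(-28, 149) - 1*(-11641) = √(113 + 149) - 1*(-11641) = √262 + 11641 = 11641 + √262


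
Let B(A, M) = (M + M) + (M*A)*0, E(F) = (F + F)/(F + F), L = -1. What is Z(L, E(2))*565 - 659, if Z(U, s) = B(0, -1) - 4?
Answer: -4049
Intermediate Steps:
E(F) = 1 (E(F) = (2*F)/((2*F)) = (2*F)*(1/(2*F)) = 1)
B(A, M) = 2*M (B(A, M) = 2*M + (A*M)*0 = 2*M + 0 = 2*M)
Z(U, s) = -6 (Z(U, s) = 2*(-1) - 4 = -2 - 4 = -6)
Z(L, E(2))*565 - 659 = -6*565 - 659 = -3390 - 659 = -4049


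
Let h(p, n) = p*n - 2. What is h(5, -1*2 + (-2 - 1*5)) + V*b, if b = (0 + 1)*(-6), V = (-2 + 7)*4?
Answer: -167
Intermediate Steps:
h(p, n) = -2 + n*p (h(p, n) = n*p - 2 = -2 + n*p)
V = 20 (V = 5*4 = 20)
b = -6 (b = 1*(-6) = -6)
h(5, -1*2 + (-2 - 1*5)) + V*b = (-2 + (-1*2 + (-2 - 1*5))*5) + 20*(-6) = (-2 + (-2 + (-2 - 5))*5) - 120 = (-2 + (-2 - 7)*5) - 120 = (-2 - 9*5) - 120 = (-2 - 45) - 120 = -47 - 120 = -167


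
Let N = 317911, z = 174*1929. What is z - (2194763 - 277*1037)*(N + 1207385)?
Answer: -2909523138498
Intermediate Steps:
z = 335646
z - (2194763 - 277*1037)*(N + 1207385) = 335646 - (2194763 - 277*1037)*(317911 + 1207385) = 335646 - (2194763 - 287249)*1525296 = 335646 - 1907514*1525296 = 335646 - 1*2909523474144 = 335646 - 2909523474144 = -2909523138498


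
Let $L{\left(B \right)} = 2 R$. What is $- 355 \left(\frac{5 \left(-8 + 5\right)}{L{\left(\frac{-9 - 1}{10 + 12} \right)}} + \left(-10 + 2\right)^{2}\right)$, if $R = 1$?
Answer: $- \frac{40115}{2} \approx -20058.0$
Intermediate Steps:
$L{\left(B \right)} = 2$ ($L{\left(B \right)} = 2 \cdot 1 = 2$)
$- 355 \left(\frac{5 \left(-8 + 5\right)}{L{\left(\frac{-9 - 1}{10 + 12} \right)}} + \left(-10 + 2\right)^{2}\right) = - 355 \left(\frac{5 \left(-8 + 5\right)}{2} + \left(-10 + 2\right)^{2}\right) = - 355 \left(5 \left(-3\right) \frac{1}{2} + \left(-8\right)^{2}\right) = - 355 \left(\left(-15\right) \frac{1}{2} + 64\right) = - 355 \left(- \frac{15}{2} + 64\right) = \left(-355\right) \frac{113}{2} = - \frac{40115}{2}$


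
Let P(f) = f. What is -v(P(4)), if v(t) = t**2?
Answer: -16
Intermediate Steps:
-v(P(4)) = -1*4**2 = -1*16 = -16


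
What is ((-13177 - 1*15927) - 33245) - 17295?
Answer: -79644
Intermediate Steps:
((-13177 - 1*15927) - 33245) - 17295 = ((-13177 - 15927) - 33245) - 17295 = (-29104 - 33245) - 17295 = -62349 - 17295 = -79644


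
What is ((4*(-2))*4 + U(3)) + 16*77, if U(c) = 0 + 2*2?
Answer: 1204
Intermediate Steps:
U(c) = 4 (U(c) = 0 + 4 = 4)
((4*(-2))*4 + U(3)) + 16*77 = ((4*(-2))*4 + 4) + 16*77 = (-8*4 + 4) + 1232 = (-32 + 4) + 1232 = -28 + 1232 = 1204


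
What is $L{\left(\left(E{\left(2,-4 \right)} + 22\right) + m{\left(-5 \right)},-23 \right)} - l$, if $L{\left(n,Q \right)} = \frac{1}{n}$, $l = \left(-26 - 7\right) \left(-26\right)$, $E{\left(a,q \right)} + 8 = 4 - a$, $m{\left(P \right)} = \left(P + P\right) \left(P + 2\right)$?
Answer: $- \frac{39467}{46} \approx -857.98$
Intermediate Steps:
$m{\left(P \right)} = 2 P \left(2 + P\right)$
$E{\left(a,q \right)} = -4 - a$ ($E{\left(a,q \right)} = -8 - \left(-4 + a\right) = -4 - a$)
$l = 858$ ($l = \left(-33\right) \left(-26\right) = 858$)
$L{\left(\left(E{\left(2,-4 \right)} + 22\right) + m{\left(-5 \right)},-23 \right)} - l = \frac{1}{\left(\left(-4 - 2\right) + 22\right) + 2 \left(-5\right) \left(2 - 5\right)} - 858 = \frac{1}{\left(\left(-4 - 2\right) + 22\right) + 2 \left(-5\right) \left(-3\right)} - 858 = \frac{1}{\left(-6 + 22\right) + 30} - 858 = \frac{1}{16 + 30} - 858 = \frac{1}{46} - 858 = - \frac{39467}{46}$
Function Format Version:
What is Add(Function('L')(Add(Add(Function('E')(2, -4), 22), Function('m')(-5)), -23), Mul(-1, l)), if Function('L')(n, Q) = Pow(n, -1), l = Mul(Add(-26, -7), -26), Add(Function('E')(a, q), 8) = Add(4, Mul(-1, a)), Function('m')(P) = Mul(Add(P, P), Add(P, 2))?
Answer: Rational(-39467, 46) ≈ -857.98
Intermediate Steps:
Function('m')(P) = Mul(2, P, Add(2, P)) (Function('m')(P) = Mul(Mul(2, P), Add(2, P)) = Mul(2, P, Add(2, P)))
Function('E')(a, q) = Add(-4, Mul(-1, a)) (Function('E')(a, q) = Add(-8, Add(4, Mul(-1, a))) = Add(-4, Mul(-1, a)))
l = 858 (l = Mul(-33, -26) = 858)
Add(Function('L')(Add(Add(Function('E')(2, -4), 22), Function('m')(-5)), -23), Mul(-1, l)) = Add(Pow(Add(Add(Add(-4, Mul(-1, 2)), 22), Mul(2, -5, Add(2, -5))), -1), Mul(-1, 858)) = Add(Pow(Add(Add(Add(-4, -2), 22), Mul(2, -5, -3)), -1), -858) = Add(Pow(Add(Add(-6, 22), 30), -1), -858) = Add(Pow(Add(16, 30), -1), -858) = Add(Pow(46, -1), -858) = Add(Rational(1, 46), -858) = Rational(-39467, 46)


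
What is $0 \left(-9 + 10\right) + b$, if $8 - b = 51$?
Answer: $-43$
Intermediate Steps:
$b = -43$ ($b = 8 - 51 = -43$)
$0 \left(-9 + 10\right) + b = 0 \left(-9 + 10\right) - 43 = 0 \cdot 1 - 43 = 0 - 43 = -43$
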